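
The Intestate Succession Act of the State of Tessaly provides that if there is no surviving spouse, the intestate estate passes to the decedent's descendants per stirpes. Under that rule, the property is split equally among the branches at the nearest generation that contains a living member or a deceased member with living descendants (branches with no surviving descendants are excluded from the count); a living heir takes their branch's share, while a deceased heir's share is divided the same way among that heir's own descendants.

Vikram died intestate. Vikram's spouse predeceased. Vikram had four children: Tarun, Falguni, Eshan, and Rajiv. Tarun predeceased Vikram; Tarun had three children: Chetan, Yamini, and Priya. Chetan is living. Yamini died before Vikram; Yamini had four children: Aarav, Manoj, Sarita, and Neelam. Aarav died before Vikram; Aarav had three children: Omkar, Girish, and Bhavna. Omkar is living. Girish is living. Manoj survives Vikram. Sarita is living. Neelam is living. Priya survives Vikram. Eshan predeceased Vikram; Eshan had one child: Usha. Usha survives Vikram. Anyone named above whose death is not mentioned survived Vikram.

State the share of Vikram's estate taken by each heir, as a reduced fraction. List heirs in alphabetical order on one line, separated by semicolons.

There is no surviving spouse, so the entire estate passes to Vikram's descendants per stirpes.
The estate is divided into 4 equal shares of 1/4 among Tarun, Falguni, Eshan, Rajiv.
Tarun predeceased; the 1/4 allotted to Tarun's branch passes to Tarun's issue by representation.
The 1/4 is divided into 3 equal shares of 1/12 among Chetan, Yamini, Priya.
Chetan is living and takes 1/12.
Yamini predeceased; the 1/12 allotted to Yamini's branch passes to Yamini's issue by representation.
The 1/12 is divided into 4 equal shares of 1/48 among Aarav, Manoj, Sarita, Neelam.
Aarav predeceased; the 1/48 allotted to Aarav's branch passes to Aarav's issue by representation.
The 1/48 is divided into 3 equal shares of 1/144 among Omkar, Girish, Bhavna.
Omkar is living and takes 1/144.
Girish is living and takes 1/144.
Bhavna is living and takes 1/144.
Manoj is living and takes 1/48.
Sarita is living and takes 1/48.
Neelam is living and takes 1/48.
Priya is living and takes 1/12.
Falguni is living and takes 1/4.
Eshan predeceased; the 1/4 allotted to Eshan's branch passes to Eshan's issue by representation.
Usha is the sole taker at this level and receives the full 1/4.
Rajiv is living and takes 1/4.

Bhavna 1/144; Chetan 1/12; Falguni 1/4; Girish 1/144; Manoj 1/48; Neelam 1/48; Omkar 1/144; Priya 1/12; Rajiv 1/4; Sarita 1/48; Usha 1/4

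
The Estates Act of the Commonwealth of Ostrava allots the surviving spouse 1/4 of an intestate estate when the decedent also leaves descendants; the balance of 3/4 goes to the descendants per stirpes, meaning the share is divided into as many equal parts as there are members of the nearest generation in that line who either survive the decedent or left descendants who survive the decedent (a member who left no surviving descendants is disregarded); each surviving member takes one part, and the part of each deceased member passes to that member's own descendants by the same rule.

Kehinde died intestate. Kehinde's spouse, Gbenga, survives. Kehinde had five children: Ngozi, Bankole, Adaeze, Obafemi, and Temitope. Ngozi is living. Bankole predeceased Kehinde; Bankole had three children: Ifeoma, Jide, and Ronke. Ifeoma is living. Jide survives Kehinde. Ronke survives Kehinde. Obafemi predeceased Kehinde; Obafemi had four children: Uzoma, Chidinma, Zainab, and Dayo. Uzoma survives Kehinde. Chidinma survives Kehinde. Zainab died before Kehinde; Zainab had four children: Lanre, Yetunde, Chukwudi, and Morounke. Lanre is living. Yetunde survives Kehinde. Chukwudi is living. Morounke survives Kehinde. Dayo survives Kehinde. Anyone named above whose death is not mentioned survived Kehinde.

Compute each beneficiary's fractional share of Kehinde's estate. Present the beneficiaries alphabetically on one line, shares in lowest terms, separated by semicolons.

Adaeze 3/20; Chidinma 3/80; Chukwudi 3/320; Dayo 3/80; Gbenga 1/4; Ifeoma 1/20; Jide 1/20; Lanre 3/320; Morounke 3/320; Ngozi 3/20; Ronke 1/20; Temitope 3/20; Uzoma 3/80; Yetunde 3/320

Gbenga, as surviving spouse, takes 1/4.
The remaining 3/4 passes to Kehinde's descendants per stirpes.
The 3/4 is divided into 5 equal shares of 3/20 among Ngozi, Bankole, Adaeze, Obafemi, Temitope.
Ngozi is living and takes 3/20.
Bankole predeceased; the 3/20 allotted to Bankole's branch passes to Bankole's issue by representation.
The 3/20 is divided into 3 equal shares of 1/20 among Ifeoma, Jide, Ronke.
Ifeoma is living and takes 1/20.
Jide is living and takes 1/20.
Ronke is living and takes 1/20.
Adaeze is living and takes 3/20.
Obafemi predeceased; the 3/20 allotted to Obafemi's branch passes to Obafemi's issue by representation.
The 3/20 is divided into 4 equal shares of 3/80 among Uzoma, Chidinma, Zainab, Dayo.
Uzoma is living and takes 3/80.
Chidinma is living and takes 3/80.
Zainab predeceased; the 3/80 allotted to Zainab's branch passes to Zainab's issue by representation.
The 3/80 is divided into 4 equal shares of 3/320 among Lanre, Yetunde, Chukwudi, Morounke.
Lanre is living and takes 3/320.
Yetunde is living and takes 3/320.
Chukwudi is living and takes 3/320.
Morounke is living and takes 3/320.
Dayo is living and takes 3/80.
Temitope is living and takes 3/20.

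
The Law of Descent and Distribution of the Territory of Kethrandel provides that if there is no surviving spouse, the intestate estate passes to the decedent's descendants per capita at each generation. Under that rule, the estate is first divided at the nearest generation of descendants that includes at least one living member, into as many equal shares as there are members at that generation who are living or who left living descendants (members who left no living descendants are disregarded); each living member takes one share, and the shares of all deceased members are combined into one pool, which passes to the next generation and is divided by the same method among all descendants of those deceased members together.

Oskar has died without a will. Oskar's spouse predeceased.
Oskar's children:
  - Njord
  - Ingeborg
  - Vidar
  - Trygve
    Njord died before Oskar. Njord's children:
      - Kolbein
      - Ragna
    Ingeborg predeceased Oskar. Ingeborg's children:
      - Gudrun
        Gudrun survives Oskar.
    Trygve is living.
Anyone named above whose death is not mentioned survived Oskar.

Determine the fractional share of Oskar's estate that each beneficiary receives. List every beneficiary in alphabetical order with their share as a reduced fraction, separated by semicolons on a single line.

Gudrun 1/6; Kolbein 1/6; Ragna 1/6; Trygve 1/4; Vidar 1/4

There is no surviving spouse, so the entire estate passes to Oskar's descendants per capita at each generation.
At generation 1 (Njord, Ingeborg, Vidar, Trygve) there are 4 shares of (1)/4 = 1/4 each.
Living: Vidar and Trygve — each takes 1/4.
Deceased: Njord and Ingeborg. Their combined 1/2 is pooled and carried to generation 2.
At generation 2 (Kolbein, Ragna, Gudrun) there are 3 shares of (1/2)/3 = 1/6 each.
Living: Kolbein, Ragna, and Gudrun — each takes 1/6.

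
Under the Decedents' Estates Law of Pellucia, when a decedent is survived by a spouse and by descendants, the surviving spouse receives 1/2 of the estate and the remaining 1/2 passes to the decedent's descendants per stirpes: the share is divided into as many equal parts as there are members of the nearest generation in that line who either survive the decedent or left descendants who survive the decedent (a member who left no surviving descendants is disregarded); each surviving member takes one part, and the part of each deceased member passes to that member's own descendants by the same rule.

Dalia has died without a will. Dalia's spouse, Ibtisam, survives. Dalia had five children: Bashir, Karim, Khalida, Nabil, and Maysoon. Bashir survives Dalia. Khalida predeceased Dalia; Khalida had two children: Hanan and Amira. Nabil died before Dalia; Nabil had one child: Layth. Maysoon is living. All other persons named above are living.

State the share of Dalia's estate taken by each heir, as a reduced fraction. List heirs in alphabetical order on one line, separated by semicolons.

Ibtisam, as surviving spouse, takes 1/2.
The remaining 1/2 passes to Dalia's descendants per stirpes.
The 1/2 is divided into 5 equal shares of 1/10 among Bashir, Karim, Khalida, Nabil, Maysoon.
Bashir is living and takes 1/10.
Karim is living and takes 1/10.
Khalida predeceased; the 1/10 allotted to Khalida's branch passes to Khalida's issue by representation.
The 1/10 is divided into 2 equal shares of 1/20 among Hanan, Amira.
Hanan is living and takes 1/20.
Amira is living and takes 1/20.
Nabil predeceased; the 1/10 allotted to Nabil's branch passes to Nabil's issue by representation.
Layth is the sole taker at this level and receives the full 1/10.
Maysoon is living and takes 1/10.

Amira 1/20; Bashir 1/10; Hanan 1/20; Ibtisam 1/2; Karim 1/10; Layth 1/10; Maysoon 1/10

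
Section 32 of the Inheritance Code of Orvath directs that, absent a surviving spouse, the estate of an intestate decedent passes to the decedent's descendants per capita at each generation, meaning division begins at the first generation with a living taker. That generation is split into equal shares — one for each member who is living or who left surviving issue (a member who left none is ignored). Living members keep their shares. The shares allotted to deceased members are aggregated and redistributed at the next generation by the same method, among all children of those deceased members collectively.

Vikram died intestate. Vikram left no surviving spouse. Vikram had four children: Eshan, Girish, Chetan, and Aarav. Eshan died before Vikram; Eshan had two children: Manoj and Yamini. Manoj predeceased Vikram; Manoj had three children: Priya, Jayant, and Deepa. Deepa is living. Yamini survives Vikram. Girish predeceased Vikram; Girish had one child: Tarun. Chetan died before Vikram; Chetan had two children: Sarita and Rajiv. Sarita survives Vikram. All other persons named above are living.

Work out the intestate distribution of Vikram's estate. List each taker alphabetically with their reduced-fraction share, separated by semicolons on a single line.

There is no surviving spouse, so the entire estate passes to Vikram's descendants per capita at each generation.
At generation 1 (Eshan, Girish, Chetan, Aarav) there are 4 shares of (1)/4 = 1/4 each.
Living: Aarav — each takes 1/4.
Deceased: Eshan, Girish, and Chetan. Their combined 3/4 is pooled and carried to generation 2.
At generation 2 (Manoj, Yamini, Tarun, Sarita, Rajiv) there are 5 shares of (3/4)/5 = 3/20 each.
Living: Yamini, Tarun, Sarita, and Rajiv — each takes 3/20.
Deceased: Manoj. That 3/20 share is carried to generation 3.
At generation 3 (Priya, Jayant, Deepa) there are 3 shares of (3/20)/3 = 1/20 each.
Living: Priya, Jayant, and Deepa — each takes 1/20.

Aarav 1/4; Deepa 1/20; Jayant 1/20; Priya 1/20; Rajiv 3/20; Sarita 3/20; Tarun 3/20; Yamini 3/20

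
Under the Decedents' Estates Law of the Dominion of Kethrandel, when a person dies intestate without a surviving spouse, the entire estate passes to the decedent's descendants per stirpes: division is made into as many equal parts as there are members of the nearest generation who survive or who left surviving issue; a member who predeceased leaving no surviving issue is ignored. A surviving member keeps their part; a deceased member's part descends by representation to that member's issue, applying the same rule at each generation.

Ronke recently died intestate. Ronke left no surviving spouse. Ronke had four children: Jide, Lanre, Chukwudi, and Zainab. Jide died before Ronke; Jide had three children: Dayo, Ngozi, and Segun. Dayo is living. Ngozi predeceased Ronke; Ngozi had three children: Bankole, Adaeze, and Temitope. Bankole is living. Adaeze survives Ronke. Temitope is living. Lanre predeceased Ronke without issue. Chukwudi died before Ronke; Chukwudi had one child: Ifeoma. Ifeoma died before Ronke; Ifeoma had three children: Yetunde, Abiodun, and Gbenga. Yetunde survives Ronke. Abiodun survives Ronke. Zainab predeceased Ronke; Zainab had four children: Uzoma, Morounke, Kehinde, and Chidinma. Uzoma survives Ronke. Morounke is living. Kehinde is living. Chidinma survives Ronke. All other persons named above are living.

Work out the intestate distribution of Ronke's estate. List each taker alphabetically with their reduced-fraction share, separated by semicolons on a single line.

Abiodun 1/9; Adaeze 1/27; Bankole 1/27; Chidinma 1/12; Dayo 1/9; Gbenga 1/9; Kehinde 1/12; Morounke 1/12; Segun 1/9; Temitope 1/27; Uzoma 1/12; Yetunde 1/9

There is no surviving spouse, so the entire estate passes to Ronke's descendants per stirpes.
Lanre left no surviving issue, so that branch lapses and is disregarded.
The estate is divided into 3 equal shares of 1/3 among Jide, Chukwudi, Zainab.
Jide predeceased; the 1/3 allotted to Jide's branch passes to Jide's issue by representation.
The 1/3 is divided into 3 equal shares of 1/9 among Dayo, Ngozi, Segun.
Dayo is living and takes 1/9.
Ngozi predeceased; the 1/9 allotted to Ngozi's branch passes to Ngozi's issue by representation.
The 1/9 is divided into 3 equal shares of 1/27 among Bankole, Adaeze, Temitope.
Bankole is living and takes 1/27.
Adaeze is living and takes 1/27.
Temitope is living and takes 1/27.
Segun is living and takes 1/9.
Chukwudi predeceased; the 1/3 allotted to Chukwudi's branch passes to Chukwudi's issue by representation.
Ifeoma's line is the sole branch at this level, so the full 1/3 passes to Ifeoma's issue by representation.
The 1/3 is divided into 3 equal shares of 1/9 among Yetunde, Abiodun, Gbenga.
Yetunde is living and takes 1/9.
Abiodun is living and takes 1/9.
Gbenga is living and takes 1/9.
Zainab predeceased; the 1/3 allotted to Zainab's branch passes to Zainab's issue by representation.
The 1/3 is divided into 4 equal shares of 1/12 among Uzoma, Morounke, Kehinde, Chidinma.
Uzoma is living and takes 1/12.
Morounke is living and takes 1/12.
Kehinde is living and takes 1/12.
Chidinma is living and takes 1/12.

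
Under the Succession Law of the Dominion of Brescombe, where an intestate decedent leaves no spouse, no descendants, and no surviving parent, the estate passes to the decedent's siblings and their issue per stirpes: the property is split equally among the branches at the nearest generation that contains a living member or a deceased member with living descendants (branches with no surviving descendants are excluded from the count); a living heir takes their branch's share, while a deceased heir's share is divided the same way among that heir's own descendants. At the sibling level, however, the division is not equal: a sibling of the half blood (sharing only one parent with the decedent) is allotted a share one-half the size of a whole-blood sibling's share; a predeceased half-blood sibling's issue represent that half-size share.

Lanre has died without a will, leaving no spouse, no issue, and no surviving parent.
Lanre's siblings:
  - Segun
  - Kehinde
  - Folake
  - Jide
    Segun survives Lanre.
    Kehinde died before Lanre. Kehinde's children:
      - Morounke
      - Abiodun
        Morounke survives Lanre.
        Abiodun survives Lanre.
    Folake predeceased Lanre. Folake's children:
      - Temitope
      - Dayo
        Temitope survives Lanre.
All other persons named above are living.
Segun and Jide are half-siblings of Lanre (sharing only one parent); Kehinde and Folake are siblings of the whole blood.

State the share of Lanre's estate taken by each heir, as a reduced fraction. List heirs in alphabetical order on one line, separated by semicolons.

Abiodun 1/6; Dayo 1/6; Jide 1/6; Morounke 1/6; Segun 1/6; Temitope 1/6

No spouse, descendants, or parent survives, so the estate passes to Lanre's siblings per stirpes.
Half-blood siblings count for one-half the weight of whole-blood siblings at the initial division.
Dividing 1 in proportion to weights (total weight 3): Segun (weight 1/2) → 1/6; Kehinde (weight 1) → 1/3; Folake (weight 1) → 1/3; Jide (weight 1/2) → 1/6.
Segun is living and takes 1/6.
Kehinde predeceased; the 1/3 allotted to Kehinde's branch passes to Kehinde's issue by representation.
The 1/3 is divided into 2 equal shares of 1/6 among Morounke, Abiodun.
Morounke is living and takes 1/6.
Abiodun is living and takes 1/6.
Folake predeceased; the 1/3 allotted to Folake's branch passes to Folake's issue by representation.
The 1/3 is divided into 2 equal shares of 1/6 among Temitope, Dayo.
Temitope is living and takes 1/6.
Dayo is living and takes 1/6.
Jide is living and takes 1/6.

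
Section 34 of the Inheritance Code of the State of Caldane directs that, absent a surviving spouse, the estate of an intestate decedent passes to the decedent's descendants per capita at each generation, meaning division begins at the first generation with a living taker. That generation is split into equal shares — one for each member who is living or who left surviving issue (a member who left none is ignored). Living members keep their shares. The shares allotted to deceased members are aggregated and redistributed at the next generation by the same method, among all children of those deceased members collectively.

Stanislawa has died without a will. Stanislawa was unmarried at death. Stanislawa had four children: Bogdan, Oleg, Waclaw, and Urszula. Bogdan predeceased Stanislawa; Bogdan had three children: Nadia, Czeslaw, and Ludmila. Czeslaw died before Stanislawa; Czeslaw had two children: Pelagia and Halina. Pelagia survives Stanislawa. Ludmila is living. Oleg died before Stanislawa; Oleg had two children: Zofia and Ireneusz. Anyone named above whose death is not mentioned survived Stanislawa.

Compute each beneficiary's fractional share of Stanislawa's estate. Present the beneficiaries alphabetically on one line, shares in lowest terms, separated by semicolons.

Halina 1/20; Ireneusz 1/10; Ludmila 1/10; Nadia 1/10; Pelagia 1/20; Urszula 1/4; Waclaw 1/4; Zofia 1/10

There is no surviving spouse, so the entire estate passes to Stanislawa's descendants per capita at each generation.
At generation 1 (Bogdan, Oleg, Waclaw, Urszula) there are 4 shares of (1)/4 = 1/4 each.
Living: Waclaw and Urszula — each takes 1/4.
Deceased: Bogdan and Oleg. Their combined 1/2 is pooled and carried to generation 2.
At generation 2 (Nadia, Czeslaw, Ludmila, Zofia, Ireneusz) there are 5 shares of (1/2)/5 = 1/10 each.
Living: Nadia, Ludmila, Zofia, and Ireneusz — each takes 1/10.
Deceased: Czeslaw. That 1/10 share is carried to generation 3.
At generation 3 (Pelagia, Halina) there are 2 shares of (1/10)/2 = 1/20 each.
Living: Pelagia and Halina — each takes 1/20.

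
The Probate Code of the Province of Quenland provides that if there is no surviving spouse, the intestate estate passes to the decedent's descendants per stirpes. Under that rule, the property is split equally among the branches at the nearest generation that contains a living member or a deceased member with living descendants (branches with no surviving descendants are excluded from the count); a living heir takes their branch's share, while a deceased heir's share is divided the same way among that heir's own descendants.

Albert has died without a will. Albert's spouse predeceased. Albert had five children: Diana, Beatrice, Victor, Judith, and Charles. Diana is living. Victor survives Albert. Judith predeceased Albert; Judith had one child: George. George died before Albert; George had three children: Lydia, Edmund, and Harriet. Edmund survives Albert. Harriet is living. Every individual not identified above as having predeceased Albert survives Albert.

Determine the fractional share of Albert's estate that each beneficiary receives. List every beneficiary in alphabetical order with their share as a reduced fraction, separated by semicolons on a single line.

There is no surviving spouse, so the entire estate passes to Albert's descendants per stirpes.
The estate is divided into 5 equal shares of 1/5 among Diana, Beatrice, Victor, Judith, Charles.
Diana is living and takes 1/5.
Beatrice is living and takes 1/5.
Victor is living and takes 1/5.
Judith predeceased; the 1/5 allotted to Judith's branch passes to Judith's issue by representation.
George's line is the sole branch at this level, so the full 1/5 passes to George's issue by representation.
The 1/5 is divided into 3 equal shares of 1/15 among Lydia, Edmund, Harriet.
Lydia is living and takes 1/15.
Edmund is living and takes 1/15.
Harriet is living and takes 1/15.
Charles is living and takes 1/5.

Beatrice 1/5; Charles 1/5; Diana 1/5; Edmund 1/15; Harriet 1/15; Lydia 1/15; Victor 1/5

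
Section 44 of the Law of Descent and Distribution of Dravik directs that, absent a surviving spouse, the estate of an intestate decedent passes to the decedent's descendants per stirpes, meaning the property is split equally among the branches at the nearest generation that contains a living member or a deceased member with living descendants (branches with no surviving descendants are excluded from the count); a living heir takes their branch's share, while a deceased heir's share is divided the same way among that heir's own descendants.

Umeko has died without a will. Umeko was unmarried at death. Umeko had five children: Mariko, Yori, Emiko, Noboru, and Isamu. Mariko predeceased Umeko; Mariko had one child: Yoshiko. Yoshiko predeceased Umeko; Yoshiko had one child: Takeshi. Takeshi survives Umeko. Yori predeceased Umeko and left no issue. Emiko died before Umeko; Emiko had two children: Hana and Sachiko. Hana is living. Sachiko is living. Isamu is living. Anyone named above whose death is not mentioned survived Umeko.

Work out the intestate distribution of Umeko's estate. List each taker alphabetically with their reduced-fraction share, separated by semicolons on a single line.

Hana 1/8; Isamu 1/4; Noboru 1/4; Sachiko 1/8; Takeshi 1/4

There is no surviving spouse, so the entire estate passes to Umeko's descendants per stirpes.
Yori left no surviving issue, so that branch lapses and is disregarded.
The estate is divided into 4 equal shares of 1/4 among Mariko, Emiko, Noboru, Isamu.
Mariko predeceased; the 1/4 allotted to Mariko's branch passes to Mariko's issue by representation.
Yoshiko's line is the sole branch at this level, so the full 1/4 passes to Yoshiko's issue by representation.
Takeshi is the sole taker at this level and receives the full 1/4.
Emiko predeceased; the 1/4 allotted to Emiko's branch passes to Emiko's issue by representation.
The 1/4 is divided into 2 equal shares of 1/8 among Hana, Sachiko.
Hana is living and takes 1/8.
Sachiko is living and takes 1/8.
Noboru is living and takes 1/4.
Isamu is living and takes 1/4.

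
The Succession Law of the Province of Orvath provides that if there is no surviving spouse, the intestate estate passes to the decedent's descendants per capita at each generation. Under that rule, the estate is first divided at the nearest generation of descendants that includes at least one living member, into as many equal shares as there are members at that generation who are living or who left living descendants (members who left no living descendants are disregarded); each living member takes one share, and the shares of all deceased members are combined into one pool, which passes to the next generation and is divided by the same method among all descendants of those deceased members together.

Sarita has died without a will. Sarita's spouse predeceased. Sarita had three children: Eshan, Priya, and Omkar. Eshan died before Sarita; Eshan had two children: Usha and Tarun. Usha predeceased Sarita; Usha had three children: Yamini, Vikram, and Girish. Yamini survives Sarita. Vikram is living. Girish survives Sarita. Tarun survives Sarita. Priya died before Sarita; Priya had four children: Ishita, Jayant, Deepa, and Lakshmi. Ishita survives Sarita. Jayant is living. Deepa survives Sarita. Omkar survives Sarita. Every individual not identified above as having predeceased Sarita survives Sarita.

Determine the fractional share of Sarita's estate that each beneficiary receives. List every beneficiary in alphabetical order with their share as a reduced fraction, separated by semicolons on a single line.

There is no surviving spouse, so the entire estate passes to Sarita's descendants per capita at each generation.
At generation 1 (Eshan, Priya, Omkar) there are 3 shares of (1)/3 = 1/3 each.
Living: Omkar — each takes 1/3.
Deceased: Eshan and Priya. Their combined 2/3 is pooled and carried to generation 2.
At generation 2 (Usha, Tarun, Ishita, Jayant, Deepa, Lakshmi) there are 6 shares of (2/3)/6 = 1/9 each.
Living: Tarun, Ishita, Jayant, Deepa, and Lakshmi — each takes 1/9.
Deceased: Usha. That 1/9 share is carried to generation 3.
At generation 3 (Yamini, Vikram, Girish) there are 3 shares of (1/9)/3 = 1/27 each.
Living: Yamini, Vikram, and Girish — each takes 1/27.

Deepa 1/9; Girish 1/27; Ishita 1/9; Jayant 1/9; Lakshmi 1/9; Omkar 1/3; Tarun 1/9; Vikram 1/27; Yamini 1/27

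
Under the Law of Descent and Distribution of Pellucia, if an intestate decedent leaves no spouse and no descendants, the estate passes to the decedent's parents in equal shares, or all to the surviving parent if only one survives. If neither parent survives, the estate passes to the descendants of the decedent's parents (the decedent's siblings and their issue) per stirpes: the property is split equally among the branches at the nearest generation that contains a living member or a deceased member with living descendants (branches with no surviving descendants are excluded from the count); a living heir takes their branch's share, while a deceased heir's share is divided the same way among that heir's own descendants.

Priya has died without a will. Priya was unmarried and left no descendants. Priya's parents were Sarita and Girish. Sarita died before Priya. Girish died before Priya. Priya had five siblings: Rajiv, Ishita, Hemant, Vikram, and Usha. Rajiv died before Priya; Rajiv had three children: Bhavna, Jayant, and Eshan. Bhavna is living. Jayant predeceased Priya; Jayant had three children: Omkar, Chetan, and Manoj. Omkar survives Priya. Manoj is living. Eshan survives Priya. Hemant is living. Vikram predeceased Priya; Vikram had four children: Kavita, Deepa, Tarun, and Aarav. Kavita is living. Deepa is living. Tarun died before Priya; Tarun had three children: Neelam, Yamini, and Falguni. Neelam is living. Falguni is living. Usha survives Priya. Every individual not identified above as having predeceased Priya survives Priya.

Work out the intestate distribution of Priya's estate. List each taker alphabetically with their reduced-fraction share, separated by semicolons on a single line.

Neither parent survives and there are no descendants, so the estate passes to Priya's siblings and their issue per stirpes.
The estate is divided into 5 equal shares of 1/5 among Rajiv, Ishita, Hemant, Vikram, Usha.
Rajiv predeceased; the 1/5 allotted to Rajiv's branch passes to Rajiv's issue by representation.
The 1/5 is divided into 3 equal shares of 1/15 among Bhavna, Jayant, Eshan.
Bhavna is living and takes 1/15.
Jayant predeceased; the 1/15 allotted to Jayant's branch passes to Jayant's issue by representation.
The 1/15 is divided into 3 equal shares of 1/45 among Omkar, Chetan, Manoj.
Omkar is living and takes 1/45.
Chetan is living and takes 1/45.
Manoj is living and takes 1/45.
Eshan is living and takes 1/15.
Ishita is living and takes 1/5.
Hemant is living and takes 1/5.
Vikram predeceased; the 1/5 allotted to Vikram's branch passes to Vikram's issue by representation.
The 1/5 is divided into 4 equal shares of 1/20 among Kavita, Deepa, Tarun, Aarav.
Kavita is living and takes 1/20.
Deepa is living and takes 1/20.
Tarun predeceased; the 1/20 allotted to Tarun's branch passes to Tarun's issue by representation.
The 1/20 is divided into 3 equal shares of 1/60 among Neelam, Yamini, Falguni.
Neelam is living and takes 1/60.
Yamini is living and takes 1/60.
Falguni is living and takes 1/60.
Aarav is living and takes 1/20.
Usha is living and takes 1/5.

Aarav 1/20; Bhavna 1/15; Chetan 1/45; Deepa 1/20; Eshan 1/15; Falguni 1/60; Hemant 1/5; Ishita 1/5; Kavita 1/20; Manoj 1/45; Neelam 1/60; Omkar 1/45; Usha 1/5; Yamini 1/60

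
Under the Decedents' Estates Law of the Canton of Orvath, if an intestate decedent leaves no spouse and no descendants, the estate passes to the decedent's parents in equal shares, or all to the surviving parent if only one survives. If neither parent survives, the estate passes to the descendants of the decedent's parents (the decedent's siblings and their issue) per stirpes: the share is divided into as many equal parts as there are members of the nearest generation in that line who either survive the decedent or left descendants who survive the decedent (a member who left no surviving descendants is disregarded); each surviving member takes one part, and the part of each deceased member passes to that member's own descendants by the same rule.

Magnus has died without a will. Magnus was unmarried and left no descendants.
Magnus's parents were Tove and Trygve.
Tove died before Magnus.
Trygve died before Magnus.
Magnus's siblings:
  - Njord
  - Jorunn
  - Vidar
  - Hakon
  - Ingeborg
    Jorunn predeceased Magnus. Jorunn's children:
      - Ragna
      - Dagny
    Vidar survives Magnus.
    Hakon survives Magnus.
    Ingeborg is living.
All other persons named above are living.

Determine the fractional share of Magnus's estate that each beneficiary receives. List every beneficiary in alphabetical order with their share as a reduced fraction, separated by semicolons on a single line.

Dagny 1/10; Hakon 1/5; Ingeborg 1/5; Njord 1/5; Ragna 1/10; Vidar 1/5

Neither parent survives and there are no descendants, so the estate passes to Magnus's siblings and their issue per stirpes.
The estate is divided into 5 equal shares of 1/5 among Njord, Jorunn, Vidar, Hakon, Ingeborg.
Njord is living and takes 1/5.
Jorunn predeceased; the 1/5 allotted to Jorunn's branch passes to Jorunn's issue by representation.
The 1/5 is divided into 2 equal shares of 1/10 among Ragna, Dagny.
Ragna is living and takes 1/10.
Dagny is living and takes 1/10.
Vidar is living and takes 1/5.
Hakon is living and takes 1/5.
Ingeborg is living and takes 1/5.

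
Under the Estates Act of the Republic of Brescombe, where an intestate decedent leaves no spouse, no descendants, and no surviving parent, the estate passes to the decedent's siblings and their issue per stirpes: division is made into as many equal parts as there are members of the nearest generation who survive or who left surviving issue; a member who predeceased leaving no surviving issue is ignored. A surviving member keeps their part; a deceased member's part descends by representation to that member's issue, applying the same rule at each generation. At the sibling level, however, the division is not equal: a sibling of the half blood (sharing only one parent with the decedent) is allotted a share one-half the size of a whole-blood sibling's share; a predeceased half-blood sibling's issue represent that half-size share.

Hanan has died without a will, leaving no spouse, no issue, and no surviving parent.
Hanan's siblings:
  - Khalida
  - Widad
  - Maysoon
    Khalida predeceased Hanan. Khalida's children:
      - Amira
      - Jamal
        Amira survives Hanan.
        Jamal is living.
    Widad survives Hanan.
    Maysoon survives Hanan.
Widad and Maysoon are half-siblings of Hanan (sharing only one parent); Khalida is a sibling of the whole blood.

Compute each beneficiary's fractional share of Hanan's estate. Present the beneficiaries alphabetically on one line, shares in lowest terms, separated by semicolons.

No spouse, descendants, or parent survives, so the estate passes to Hanan's siblings per stirpes.
Half-blood siblings count for one-half the weight of whole-blood siblings at the initial division.
Dividing 1 in proportion to weights (total weight 2): Khalida (weight 1) → 1/2; Widad (weight 1/2) → 1/4; Maysoon (weight 1/2) → 1/4.
Khalida predeceased; the 1/2 allotted to Khalida's branch passes to Khalida's issue by representation.
The 1/2 is divided into 2 equal shares of 1/4 among Amira, Jamal.
Amira is living and takes 1/4.
Jamal is living and takes 1/4.
Widad is living and takes 1/4.
Maysoon is living and takes 1/4.

Amira 1/4; Jamal 1/4; Maysoon 1/4; Widad 1/4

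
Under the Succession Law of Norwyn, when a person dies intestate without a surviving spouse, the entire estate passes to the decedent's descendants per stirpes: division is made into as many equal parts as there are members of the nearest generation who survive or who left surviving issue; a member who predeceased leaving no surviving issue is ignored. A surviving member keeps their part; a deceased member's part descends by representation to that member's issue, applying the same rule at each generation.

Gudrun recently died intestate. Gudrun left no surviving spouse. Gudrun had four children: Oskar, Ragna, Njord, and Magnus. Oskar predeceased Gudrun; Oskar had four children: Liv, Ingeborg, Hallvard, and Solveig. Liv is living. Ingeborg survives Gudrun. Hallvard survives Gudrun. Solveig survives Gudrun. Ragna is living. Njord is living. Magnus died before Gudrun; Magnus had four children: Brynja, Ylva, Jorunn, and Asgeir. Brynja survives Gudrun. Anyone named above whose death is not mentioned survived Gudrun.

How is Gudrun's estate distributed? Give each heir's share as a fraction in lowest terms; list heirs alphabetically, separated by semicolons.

There is no surviving spouse, so the entire estate passes to Gudrun's descendants per stirpes.
The estate is divided into 4 equal shares of 1/4 among Oskar, Ragna, Njord, Magnus.
Oskar predeceased; the 1/4 allotted to Oskar's branch passes to Oskar's issue by representation.
The 1/4 is divided into 4 equal shares of 1/16 among Liv, Ingeborg, Hallvard, Solveig.
Liv is living and takes 1/16.
Ingeborg is living and takes 1/16.
Hallvard is living and takes 1/16.
Solveig is living and takes 1/16.
Ragna is living and takes 1/4.
Njord is living and takes 1/4.
Magnus predeceased; the 1/4 allotted to Magnus's branch passes to Magnus's issue by representation.
The 1/4 is divided into 4 equal shares of 1/16 among Brynja, Ylva, Jorunn, Asgeir.
Brynja is living and takes 1/16.
Ylva is living and takes 1/16.
Jorunn is living and takes 1/16.
Asgeir is living and takes 1/16.

Asgeir 1/16; Brynja 1/16; Hallvard 1/16; Ingeborg 1/16; Jorunn 1/16; Liv 1/16; Njord 1/4; Ragna 1/4; Solveig 1/16; Ylva 1/16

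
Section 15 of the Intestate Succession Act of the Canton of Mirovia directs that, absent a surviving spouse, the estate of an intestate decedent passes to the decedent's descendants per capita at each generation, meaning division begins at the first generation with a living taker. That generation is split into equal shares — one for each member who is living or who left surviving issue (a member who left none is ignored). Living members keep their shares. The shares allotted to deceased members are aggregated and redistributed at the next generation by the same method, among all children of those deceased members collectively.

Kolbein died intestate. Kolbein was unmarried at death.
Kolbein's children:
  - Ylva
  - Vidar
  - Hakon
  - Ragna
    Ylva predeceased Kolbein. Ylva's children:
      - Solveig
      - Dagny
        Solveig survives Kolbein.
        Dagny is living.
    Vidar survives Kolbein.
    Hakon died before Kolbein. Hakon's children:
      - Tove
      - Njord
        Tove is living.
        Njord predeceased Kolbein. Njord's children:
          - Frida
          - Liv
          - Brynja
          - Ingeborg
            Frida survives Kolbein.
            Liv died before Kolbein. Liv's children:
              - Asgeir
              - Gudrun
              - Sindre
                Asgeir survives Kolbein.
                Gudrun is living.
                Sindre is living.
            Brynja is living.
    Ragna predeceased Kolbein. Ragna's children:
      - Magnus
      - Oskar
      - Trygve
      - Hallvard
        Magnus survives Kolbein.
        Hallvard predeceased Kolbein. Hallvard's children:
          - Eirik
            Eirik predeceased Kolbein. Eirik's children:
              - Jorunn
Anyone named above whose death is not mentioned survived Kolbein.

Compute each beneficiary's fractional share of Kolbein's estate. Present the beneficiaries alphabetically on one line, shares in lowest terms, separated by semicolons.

Asgeir 3/160; Brynja 3/80; Dagny 3/32; Frida 3/80; Gudrun 3/160; Ingeborg 3/80; Jorunn 3/160; Magnus 3/32; Oskar 3/32; Sindre 3/160; Solveig 3/32; Tove 3/32; Trygve 3/32; Vidar 1/4

There is no surviving spouse, so the entire estate passes to Kolbein's descendants per capita at each generation.
At generation 1 (Ylva, Vidar, Hakon, Ragna) there are 4 shares of (1)/4 = 1/4 each.
Living: Vidar — each takes 1/4.
Deceased: Ylva, Hakon, and Ragna. Their combined 3/4 is pooled and carried to generation 2.
At generation 2 (Solveig, Dagny, Tove, Njord, Magnus, Oskar, Trygve, Hallvard) there are 8 shares of (3/4)/8 = 3/32 each.
Living: Solveig, Dagny, Tove, Magnus, Oskar, and Trygve — each takes 3/32.
Deceased: Njord and Hallvard. Their combined 3/16 is pooled and carried to generation 3.
At generation 3 (Frida, Liv, Brynja, Ingeborg, Eirik) there are 5 shares of (3/16)/5 = 3/80 each.
Living: Frida, Brynja, and Ingeborg — each takes 3/80.
Deceased: Liv and Eirik. Their combined 3/40 is pooled and carried to generation 4.
At generation 4 (Asgeir, Gudrun, Sindre, Jorunn) there are 4 shares of (3/40)/4 = 3/160 each.
Living: Asgeir, Gudrun, Sindre, and Jorunn — each takes 3/160.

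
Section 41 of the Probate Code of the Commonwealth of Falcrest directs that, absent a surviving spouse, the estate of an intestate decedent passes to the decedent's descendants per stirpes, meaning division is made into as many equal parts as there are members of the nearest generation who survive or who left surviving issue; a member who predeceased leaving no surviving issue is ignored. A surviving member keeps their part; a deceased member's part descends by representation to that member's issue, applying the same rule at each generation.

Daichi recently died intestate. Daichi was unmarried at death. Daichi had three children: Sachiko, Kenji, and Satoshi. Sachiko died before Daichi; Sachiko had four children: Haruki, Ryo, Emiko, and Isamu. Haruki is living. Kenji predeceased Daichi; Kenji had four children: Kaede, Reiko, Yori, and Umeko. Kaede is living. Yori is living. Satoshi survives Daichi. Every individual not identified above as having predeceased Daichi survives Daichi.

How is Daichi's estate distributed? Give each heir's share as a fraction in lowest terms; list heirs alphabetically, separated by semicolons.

Emiko 1/12; Haruki 1/12; Isamu 1/12; Kaede 1/12; Reiko 1/12; Ryo 1/12; Satoshi 1/3; Umeko 1/12; Yori 1/12

There is no surviving spouse, so the entire estate passes to Daichi's descendants per stirpes.
The estate is divided into 3 equal shares of 1/3 among Sachiko, Kenji, Satoshi.
Sachiko predeceased; the 1/3 allotted to Sachiko's branch passes to Sachiko's issue by representation.
The 1/3 is divided into 4 equal shares of 1/12 among Haruki, Ryo, Emiko, Isamu.
Haruki is living and takes 1/12.
Ryo is living and takes 1/12.
Emiko is living and takes 1/12.
Isamu is living and takes 1/12.
Kenji predeceased; the 1/3 allotted to Kenji's branch passes to Kenji's issue by representation.
The 1/3 is divided into 4 equal shares of 1/12 among Kaede, Reiko, Yori, Umeko.
Kaede is living and takes 1/12.
Reiko is living and takes 1/12.
Yori is living and takes 1/12.
Umeko is living and takes 1/12.
Satoshi is living and takes 1/3.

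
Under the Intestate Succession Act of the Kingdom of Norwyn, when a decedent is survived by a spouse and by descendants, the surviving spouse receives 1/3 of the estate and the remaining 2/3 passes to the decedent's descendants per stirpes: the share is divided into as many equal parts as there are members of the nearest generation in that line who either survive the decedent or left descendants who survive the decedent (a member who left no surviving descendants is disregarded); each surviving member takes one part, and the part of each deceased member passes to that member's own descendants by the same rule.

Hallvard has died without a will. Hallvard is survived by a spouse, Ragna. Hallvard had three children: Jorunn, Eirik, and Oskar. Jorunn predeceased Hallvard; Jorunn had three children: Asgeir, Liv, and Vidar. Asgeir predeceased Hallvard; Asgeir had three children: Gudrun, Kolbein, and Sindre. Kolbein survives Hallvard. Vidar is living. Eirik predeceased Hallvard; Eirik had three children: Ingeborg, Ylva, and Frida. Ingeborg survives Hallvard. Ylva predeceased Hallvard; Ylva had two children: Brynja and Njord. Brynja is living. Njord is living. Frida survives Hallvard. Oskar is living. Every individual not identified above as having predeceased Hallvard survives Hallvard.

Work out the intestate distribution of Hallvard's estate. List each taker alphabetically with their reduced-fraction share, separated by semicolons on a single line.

Ragna, as surviving spouse, takes 1/3.
The remaining 2/3 passes to Hallvard's descendants per stirpes.
The 2/3 is divided into 3 equal shares of 2/9 among Jorunn, Eirik, Oskar.
Jorunn predeceased; the 2/9 allotted to Jorunn's branch passes to Jorunn's issue by representation.
The 2/9 is divided into 3 equal shares of 2/27 among Asgeir, Liv, Vidar.
Asgeir predeceased; the 2/27 allotted to Asgeir's branch passes to Asgeir's issue by representation.
The 2/27 is divided into 3 equal shares of 2/81 among Gudrun, Kolbein, Sindre.
Gudrun is living and takes 2/81.
Kolbein is living and takes 2/81.
Sindre is living and takes 2/81.
Liv is living and takes 2/27.
Vidar is living and takes 2/27.
Eirik predeceased; the 2/9 allotted to Eirik's branch passes to Eirik's issue by representation.
The 2/9 is divided into 3 equal shares of 2/27 among Ingeborg, Ylva, Frida.
Ingeborg is living and takes 2/27.
Ylva predeceased; the 2/27 allotted to Ylva's branch passes to Ylva's issue by representation.
The 2/27 is divided into 2 equal shares of 1/27 among Brynja, Njord.
Brynja is living and takes 1/27.
Njord is living and takes 1/27.
Frida is living and takes 2/27.
Oskar is living and takes 2/9.

Brynja 1/27; Frida 2/27; Gudrun 2/81; Ingeborg 2/27; Kolbein 2/81; Liv 2/27; Njord 1/27; Oskar 2/9; Ragna 1/3; Sindre 2/81; Vidar 2/27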